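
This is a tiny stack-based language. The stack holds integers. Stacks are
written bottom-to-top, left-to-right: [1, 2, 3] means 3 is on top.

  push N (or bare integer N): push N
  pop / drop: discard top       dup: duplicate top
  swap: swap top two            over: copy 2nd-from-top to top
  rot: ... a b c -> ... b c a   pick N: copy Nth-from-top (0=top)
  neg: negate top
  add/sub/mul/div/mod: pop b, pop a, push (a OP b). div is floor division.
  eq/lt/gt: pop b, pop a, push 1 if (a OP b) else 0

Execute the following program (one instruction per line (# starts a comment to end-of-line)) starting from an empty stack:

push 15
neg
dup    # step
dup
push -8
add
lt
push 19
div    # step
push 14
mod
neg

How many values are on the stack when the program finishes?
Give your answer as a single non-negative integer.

Answer: 2

Derivation:
After 'push 15': stack = [15] (depth 1)
After 'neg': stack = [-15] (depth 1)
After 'dup': stack = [-15, -15] (depth 2)
After 'dup': stack = [-15, -15, -15] (depth 3)
After 'push -8': stack = [-15, -15, -15, -8] (depth 4)
After 'add': stack = [-15, -15, -23] (depth 3)
After 'lt': stack = [-15, 0] (depth 2)
After 'push 19': stack = [-15, 0, 19] (depth 3)
After 'div': stack = [-15, 0] (depth 2)
After 'push 14': stack = [-15, 0, 14] (depth 3)
After 'mod': stack = [-15, 0] (depth 2)
After 'neg': stack = [-15, 0] (depth 2)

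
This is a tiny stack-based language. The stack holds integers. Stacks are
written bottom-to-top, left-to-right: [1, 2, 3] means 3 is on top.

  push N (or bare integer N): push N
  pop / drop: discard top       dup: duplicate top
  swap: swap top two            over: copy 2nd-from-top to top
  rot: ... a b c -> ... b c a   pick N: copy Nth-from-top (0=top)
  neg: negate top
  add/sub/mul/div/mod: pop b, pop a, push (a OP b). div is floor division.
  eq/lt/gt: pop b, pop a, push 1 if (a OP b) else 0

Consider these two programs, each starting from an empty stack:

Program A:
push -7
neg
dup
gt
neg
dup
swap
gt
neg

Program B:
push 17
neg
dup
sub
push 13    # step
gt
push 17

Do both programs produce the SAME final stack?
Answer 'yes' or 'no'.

Answer: no

Derivation:
Program A trace:
  After 'push -7': [-7]
  After 'neg': [7]
  After 'dup': [7, 7]
  After 'gt': [0]
  After 'neg': [0]
  After 'dup': [0, 0]
  After 'swap': [0, 0]
  After 'gt': [0]
  After 'neg': [0]
Program A final stack: [0]

Program B trace:
  After 'push 17': [17]
  After 'neg': [-17]
  After 'dup': [-17, -17]
  After 'sub': [0]
  After 'push 13': [0, 13]
  After 'gt': [0]
  After 'push 17': [0, 17]
Program B final stack: [0, 17]
Same: no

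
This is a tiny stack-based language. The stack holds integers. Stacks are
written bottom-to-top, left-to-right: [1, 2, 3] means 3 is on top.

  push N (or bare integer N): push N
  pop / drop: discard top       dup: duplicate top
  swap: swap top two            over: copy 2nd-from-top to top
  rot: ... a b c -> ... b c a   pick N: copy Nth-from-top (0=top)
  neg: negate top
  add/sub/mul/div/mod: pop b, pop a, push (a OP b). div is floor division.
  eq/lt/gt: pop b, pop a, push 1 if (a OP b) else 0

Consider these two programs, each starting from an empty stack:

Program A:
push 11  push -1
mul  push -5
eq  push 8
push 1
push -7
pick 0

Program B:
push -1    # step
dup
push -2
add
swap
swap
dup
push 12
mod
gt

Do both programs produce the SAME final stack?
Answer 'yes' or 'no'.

Program A trace:
  After 'push 11': [11]
  After 'push -1': [11, -1]
  After 'mul': [-11]
  After 'push -5': [-11, -5]
  After 'eq': [0]
  After 'push 8': [0, 8]
  After 'push 1': [0, 8, 1]
  After 'push -7': [0, 8, 1, -7]
  After 'pick 0': [0, 8, 1, -7, -7]
Program A final stack: [0, 8, 1, -7, -7]

Program B trace:
  After 'push -1': [-1]
  After 'dup': [-1, -1]
  After 'push -2': [-1, -1, -2]
  After 'add': [-1, -3]
  After 'swap': [-3, -1]
  After 'swap': [-1, -3]
  After 'dup': [-1, -3, -3]
  After 'push 12': [-1, -3, -3, 12]
  After 'mod': [-1, -3, 9]
  After 'gt': [-1, 0]
Program B final stack: [-1, 0]
Same: no

Answer: no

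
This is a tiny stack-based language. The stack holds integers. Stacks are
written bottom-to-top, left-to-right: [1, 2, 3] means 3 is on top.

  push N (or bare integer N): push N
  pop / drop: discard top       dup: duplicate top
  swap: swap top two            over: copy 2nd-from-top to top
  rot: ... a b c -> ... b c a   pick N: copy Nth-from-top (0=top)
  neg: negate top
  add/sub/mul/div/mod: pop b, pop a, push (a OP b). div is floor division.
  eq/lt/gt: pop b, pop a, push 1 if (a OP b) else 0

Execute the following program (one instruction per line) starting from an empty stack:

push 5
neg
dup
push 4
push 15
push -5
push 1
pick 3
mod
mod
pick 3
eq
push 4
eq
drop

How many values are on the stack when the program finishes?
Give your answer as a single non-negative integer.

Answer: 4

Derivation:
After 'push 5': stack = [5] (depth 1)
After 'neg': stack = [-5] (depth 1)
After 'dup': stack = [-5, -5] (depth 2)
After 'push 4': stack = [-5, -5, 4] (depth 3)
After 'push 15': stack = [-5, -5, 4, 15] (depth 4)
After 'push -5': stack = [-5, -5, 4, 15, -5] (depth 5)
After 'push 1': stack = [-5, -5, 4, 15, -5, 1] (depth 6)
After 'pick 3': stack = [-5, -5, 4, 15, -5, 1, 4] (depth 7)
After 'mod': stack = [-5, -5, 4, 15, -5, 1] (depth 6)
After 'mod': stack = [-5, -5, 4, 15, 0] (depth 5)
After 'pick 3': stack = [-5, -5, 4, 15, 0, -5] (depth 6)
After 'eq': stack = [-5, -5, 4, 15, 0] (depth 5)
After 'push 4': stack = [-5, -5, 4, 15, 0, 4] (depth 6)
After 'eq': stack = [-5, -5, 4, 15, 0] (depth 5)
After 'drop': stack = [-5, -5, 4, 15] (depth 4)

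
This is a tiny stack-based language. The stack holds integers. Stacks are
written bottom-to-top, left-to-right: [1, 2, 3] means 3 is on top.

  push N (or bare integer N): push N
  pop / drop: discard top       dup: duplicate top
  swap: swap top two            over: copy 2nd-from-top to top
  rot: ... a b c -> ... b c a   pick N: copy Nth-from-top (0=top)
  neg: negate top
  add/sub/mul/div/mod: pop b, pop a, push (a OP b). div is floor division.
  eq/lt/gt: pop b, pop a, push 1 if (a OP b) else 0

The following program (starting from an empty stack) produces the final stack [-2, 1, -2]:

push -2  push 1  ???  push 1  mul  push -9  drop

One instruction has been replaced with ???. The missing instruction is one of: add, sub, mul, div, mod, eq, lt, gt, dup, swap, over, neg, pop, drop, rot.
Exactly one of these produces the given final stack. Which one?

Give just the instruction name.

Answer: over

Derivation:
Stack before ???: [-2, 1]
Stack after ???:  [-2, 1, -2]
The instruction that transforms [-2, 1] -> [-2, 1, -2] is: over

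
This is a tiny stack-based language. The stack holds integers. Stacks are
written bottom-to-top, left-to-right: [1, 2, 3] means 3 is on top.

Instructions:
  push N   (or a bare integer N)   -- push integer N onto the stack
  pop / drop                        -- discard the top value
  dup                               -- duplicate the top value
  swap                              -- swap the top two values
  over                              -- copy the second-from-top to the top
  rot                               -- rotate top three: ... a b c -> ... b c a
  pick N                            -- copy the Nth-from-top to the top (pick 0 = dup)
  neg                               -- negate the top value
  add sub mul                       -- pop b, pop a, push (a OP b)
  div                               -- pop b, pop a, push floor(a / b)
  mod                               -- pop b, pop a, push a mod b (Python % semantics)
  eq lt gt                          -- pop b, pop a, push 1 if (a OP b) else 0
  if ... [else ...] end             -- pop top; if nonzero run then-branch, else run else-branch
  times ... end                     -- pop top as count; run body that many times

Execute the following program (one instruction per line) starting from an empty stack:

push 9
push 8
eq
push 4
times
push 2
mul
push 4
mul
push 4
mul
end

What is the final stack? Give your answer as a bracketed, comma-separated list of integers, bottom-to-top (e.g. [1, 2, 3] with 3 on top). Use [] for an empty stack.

After 'push 9': [9]
After 'push 8': [9, 8]
After 'eq': [0]
After 'push 4': [0, 4]
After 'times': [0]
After 'push 2': [0, 2]
After 'mul': [0]
After 'push 4': [0, 4]
After 'mul': [0]
After 'push 4': [0, 4]
After 'mul': [0]
After 'push 2': [0, 2]
  ...
After 'push 2': [0, 2]
After 'mul': [0]
After 'push 4': [0, 4]
After 'mul': [0]
After 'push 4': [0, 4]
After 'mul': [0]
After 'push 2': [0, 2]
After 'mul': [0]
After 'push 4': [0, 4]
After 'mul': [0]
After 'push 4': [0, 4]
After 'mul': [0]

Answer: [0]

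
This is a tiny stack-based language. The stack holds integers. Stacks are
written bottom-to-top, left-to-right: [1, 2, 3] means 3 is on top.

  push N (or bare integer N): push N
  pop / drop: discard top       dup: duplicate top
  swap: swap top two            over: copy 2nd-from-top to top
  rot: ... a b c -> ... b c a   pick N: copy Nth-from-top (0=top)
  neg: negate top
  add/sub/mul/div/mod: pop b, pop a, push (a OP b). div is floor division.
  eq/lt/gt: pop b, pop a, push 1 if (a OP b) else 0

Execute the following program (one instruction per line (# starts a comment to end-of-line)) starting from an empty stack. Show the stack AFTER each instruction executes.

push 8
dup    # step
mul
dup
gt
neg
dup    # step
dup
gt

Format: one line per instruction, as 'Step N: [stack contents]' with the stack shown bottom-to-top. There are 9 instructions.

Step 1: [8]
Step 2: [8, 8]
Step 3: [64]
Step 4: [64, 64]
Step 5: [0]
Step 6: [0]
Step 7: [0, 0]
Step 8: [0, 0, 0]
Step 9: [0, 0]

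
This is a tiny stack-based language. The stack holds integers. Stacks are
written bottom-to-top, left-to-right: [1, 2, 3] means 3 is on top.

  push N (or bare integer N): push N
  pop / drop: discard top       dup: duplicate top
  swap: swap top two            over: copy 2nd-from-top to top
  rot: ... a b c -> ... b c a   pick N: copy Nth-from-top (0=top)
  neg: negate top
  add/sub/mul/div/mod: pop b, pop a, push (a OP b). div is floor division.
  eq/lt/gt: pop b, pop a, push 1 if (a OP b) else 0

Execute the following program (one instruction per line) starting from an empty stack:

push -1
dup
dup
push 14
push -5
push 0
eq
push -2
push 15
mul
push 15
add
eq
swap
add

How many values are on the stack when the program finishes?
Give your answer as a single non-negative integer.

Answer: 4

Derivation:
After 'push -1': stack = [-1] (depth 1)
After 'dup': stack = [-1, -1] (depth 2)
After 'dup': stack = [-1, -1, -1] (depth 3)
After 'push 14': stack = [-1, -1, -1, 14] (depth 4)
After 'push -5': stack = [-1, -1, -1, 14, -5] (depth 5)
After 'push 0': stack = [-1, -1, -1, 14, -5, 0] (depth 6)
After 'eq': stack = [-1, -1, -1, 14, 0] (depth 5)
After 'push -2': stack = [-1, -1, -1, 14, 0, -2] (depth 6)
After 'push 15': stack = [-1, -1, -1, 14, 0, -2, 15] (depth 7)
After 'mul': stack = [-1, -1, -1, 14, 0, -30] (depth 6)
After 'push 15': stack = [-1, -1, -1, 14, 0, -30, 15] (depth 7)
After 'add': stack = [-1, -1, -1, 14, 0, -15] (depth 6)
After 'eq': stack = [-1, -1, -1, 14, 0] (depth 5)
After 'swap': stack = [-1, -1, -1, 0, 14] (depth 5)
After 'add': stack = [-1, -1, -1, 14] (depth 4)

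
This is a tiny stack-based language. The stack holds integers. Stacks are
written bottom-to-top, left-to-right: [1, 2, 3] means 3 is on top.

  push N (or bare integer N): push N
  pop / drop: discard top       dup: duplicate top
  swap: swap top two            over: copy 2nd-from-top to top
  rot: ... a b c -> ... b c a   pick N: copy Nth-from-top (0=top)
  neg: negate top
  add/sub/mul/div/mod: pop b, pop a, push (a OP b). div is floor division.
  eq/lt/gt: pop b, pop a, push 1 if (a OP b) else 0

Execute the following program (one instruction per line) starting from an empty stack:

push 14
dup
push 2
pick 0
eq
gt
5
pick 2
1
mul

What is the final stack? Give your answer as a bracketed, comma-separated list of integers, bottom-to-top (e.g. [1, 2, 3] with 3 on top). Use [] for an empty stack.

After 'push 14': [14]
After 'dup': [14, 14]
After 'push 2': [14, 14, 2]
After 'pick 0': [14, 14, 2, 2]
After 'eq': [14, 14, 1]
After 'gt': [14, 1]
After 'push 5': [14, 1, 5]
After 'pick 2': [14, 1, 5, 14]
After 'push 1': [14, 1, 5, 14, 1]
After 'mul': [14, 1, 5, 14]

Answer: [14, 1, 5, 14]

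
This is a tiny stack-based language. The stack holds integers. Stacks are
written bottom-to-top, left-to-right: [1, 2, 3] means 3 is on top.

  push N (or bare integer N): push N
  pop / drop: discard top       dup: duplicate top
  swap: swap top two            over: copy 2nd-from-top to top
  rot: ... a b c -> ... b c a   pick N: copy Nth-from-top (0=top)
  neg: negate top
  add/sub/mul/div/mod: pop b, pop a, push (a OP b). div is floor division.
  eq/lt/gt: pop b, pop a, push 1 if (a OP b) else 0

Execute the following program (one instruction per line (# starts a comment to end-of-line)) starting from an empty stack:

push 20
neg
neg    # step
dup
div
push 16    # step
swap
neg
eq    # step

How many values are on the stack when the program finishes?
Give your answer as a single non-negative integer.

Answer: 1

Derivation:
After 'push 20': stack = [20] (depth 1)
After 'neg': stack = [-20] (depth 1)
After 'neg': stack = [20] (depth 1)
After 'dup': stack = [20, 20] (depth 2)
After 'div': stack = [1] (depth 1)
After 'push 16': stack = [1, 16] (depth 2)
After 'swap': stack = [16, 1] (depth 2)
After 'neg': stack = [16, -1] (depth 2)
After 'eq': stack = [0] (depth 1)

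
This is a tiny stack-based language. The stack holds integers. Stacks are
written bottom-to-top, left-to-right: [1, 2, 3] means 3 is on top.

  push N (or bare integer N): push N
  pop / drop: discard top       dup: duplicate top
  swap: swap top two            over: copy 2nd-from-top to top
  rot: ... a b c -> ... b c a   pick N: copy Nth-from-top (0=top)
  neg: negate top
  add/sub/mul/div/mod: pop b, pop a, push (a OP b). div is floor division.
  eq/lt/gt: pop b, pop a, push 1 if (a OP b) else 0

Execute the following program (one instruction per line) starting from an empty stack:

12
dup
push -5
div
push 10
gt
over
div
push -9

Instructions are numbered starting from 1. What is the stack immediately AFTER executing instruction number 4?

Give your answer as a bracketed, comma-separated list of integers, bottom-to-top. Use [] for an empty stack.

Answer: [12, -3]

Derivation:
Step 1 ('12'): [12]
Step 2 ('dup'): [12, 12]
Step 3 ('push -5'): [12, 12, -5]
Step 4 ('div'): [12, -3]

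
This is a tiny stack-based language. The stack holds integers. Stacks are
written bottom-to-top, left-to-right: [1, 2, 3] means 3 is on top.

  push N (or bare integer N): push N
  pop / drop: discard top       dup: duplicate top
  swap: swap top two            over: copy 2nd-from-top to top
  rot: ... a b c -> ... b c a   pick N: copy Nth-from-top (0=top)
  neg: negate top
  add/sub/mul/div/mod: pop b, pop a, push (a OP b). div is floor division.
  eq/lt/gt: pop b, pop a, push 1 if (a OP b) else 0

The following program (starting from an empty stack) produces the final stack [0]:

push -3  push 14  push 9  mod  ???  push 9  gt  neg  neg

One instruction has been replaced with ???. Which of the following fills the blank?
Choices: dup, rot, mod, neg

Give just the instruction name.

Answer: mod

Derivation:
Stack before ???: [-3, 5]
Stack after ???:  [2]
Checking each choice:
  dup: produces [-3, 5, 0]
  rot: stack underflow (need 3, have 2)
  mod: MATCH
  neg: produces [-3, 0]


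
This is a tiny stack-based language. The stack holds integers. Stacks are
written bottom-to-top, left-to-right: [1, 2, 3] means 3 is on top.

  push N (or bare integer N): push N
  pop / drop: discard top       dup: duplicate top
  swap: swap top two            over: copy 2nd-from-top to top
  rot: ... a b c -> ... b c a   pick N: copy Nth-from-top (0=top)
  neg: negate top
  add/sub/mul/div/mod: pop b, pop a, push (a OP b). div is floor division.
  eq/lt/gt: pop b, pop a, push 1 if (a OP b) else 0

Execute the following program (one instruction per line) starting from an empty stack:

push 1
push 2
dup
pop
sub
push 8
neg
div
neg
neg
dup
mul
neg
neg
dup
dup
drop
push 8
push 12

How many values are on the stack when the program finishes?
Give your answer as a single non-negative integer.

Answer: 4

Derivation:
After 'push 1': stack = [1] (depth 1)
After 'push 2': stack = [1, 2] (depth 2)
After 'dup': stack = [1, 2, 2] (depth 3)
After 'pop': stack = [1, 2] (depth 2)
After 'sub': stack = [-1] (depth 1)
After 'push 8': stack = [-1, 8] (depth 2)
After 'neg': stack = [-1, -8] (depth 2)
After 'div': stack = [0] (depth 1)
After 'neg': stack = [0] (depth 1)
After 'neg': stack = [0] (depth 1)
After 'dup': stack = [0, 0] (depth 2)
After 'mul': stack = [0] (depth 1)
After 'neg': stack = [0] (depth 1)
After 'neg': stack = [0] (depth 1)
After 'dup': stack = [0, 0] (depth 2)
After 'dup': stack = [0, 0, 0] (depth 3)
After 'drop': stack = [0, 0] (depth 2)
After 'push 8': stack = [0, 0, 8] (depth 3)
After 'push 12': stack = [0, 0, 8, 12] (depth 4)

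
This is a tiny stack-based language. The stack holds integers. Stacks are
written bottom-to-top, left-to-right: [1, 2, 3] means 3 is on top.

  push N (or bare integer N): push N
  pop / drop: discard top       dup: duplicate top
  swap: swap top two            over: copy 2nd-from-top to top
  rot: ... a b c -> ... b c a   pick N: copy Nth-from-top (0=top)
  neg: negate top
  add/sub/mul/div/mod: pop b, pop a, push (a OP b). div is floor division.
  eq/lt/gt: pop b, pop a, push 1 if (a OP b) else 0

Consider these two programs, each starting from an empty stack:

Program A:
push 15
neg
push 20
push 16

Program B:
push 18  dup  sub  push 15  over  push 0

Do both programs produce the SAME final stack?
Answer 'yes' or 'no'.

Answer: no

Derivation:
Program A trace:
  After 'push 15': [15]
  After 'neg': [-15]
  After 'push 20': [-15, 20]
  After 'push 16': [-15, 20, 16]
Program A final stack: [-15, 20, 16]

Program B trace:
  After 'push 18': [18]
  After 'dup': [18, 18]
  After 'sub': [0]
  After 'push 15': [0, 15]
  After 'over': [0, 15, 0]
  After 'push 0': [0, 15, 0, 0]
Program B final stack: [0, 15, 0, 0]
Same: no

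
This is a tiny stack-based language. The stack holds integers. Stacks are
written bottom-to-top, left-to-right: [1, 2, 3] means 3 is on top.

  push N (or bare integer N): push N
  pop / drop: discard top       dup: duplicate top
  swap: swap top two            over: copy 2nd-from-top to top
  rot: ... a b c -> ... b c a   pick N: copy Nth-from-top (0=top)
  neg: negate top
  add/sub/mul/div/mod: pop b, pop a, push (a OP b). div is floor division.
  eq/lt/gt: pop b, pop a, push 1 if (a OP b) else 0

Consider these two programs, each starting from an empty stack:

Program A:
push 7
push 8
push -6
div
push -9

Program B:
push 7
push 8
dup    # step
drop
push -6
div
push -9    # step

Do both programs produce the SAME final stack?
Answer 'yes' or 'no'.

Answer: yes

Derivation:
Program A trace:
  After 'push 7': [7]
  After 'push 8': [7, 8]
  After 'push -6': [7, 8, -6]
  After 'div': [7, -2]
  After 'push -9': [7, -2, -9]
Program A final stack: [7, -2, -9]

Program B trace:
  After 'push 7': [7]
  After 'push 8': [7, 8]
  After 'dup': [7, 8, 8]
  After 'drop': [7, 8]
  After 'push -6': [7, 8, -6]
  After 'div': [7, -2]
  After 'push -9': [7, -2, -9]
Program B final stack: [7, -2, -9]
Same: yes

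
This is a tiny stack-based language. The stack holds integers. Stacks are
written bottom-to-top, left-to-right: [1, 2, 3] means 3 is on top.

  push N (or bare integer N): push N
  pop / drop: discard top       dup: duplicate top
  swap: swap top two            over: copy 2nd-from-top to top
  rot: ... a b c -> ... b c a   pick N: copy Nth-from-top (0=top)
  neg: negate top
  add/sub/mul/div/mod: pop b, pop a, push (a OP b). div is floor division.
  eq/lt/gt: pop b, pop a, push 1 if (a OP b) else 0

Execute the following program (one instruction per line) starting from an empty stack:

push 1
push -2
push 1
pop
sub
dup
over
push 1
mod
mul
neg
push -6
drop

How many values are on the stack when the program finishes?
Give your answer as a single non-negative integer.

After 'push 1': stack = [1] (depth 1)
After 'push -2': stack = [1, -2] (depth 2)
After 'push 1': stack = [1, -2, 1] (depth 3)
After 'pop': stack = [1, -2] (depth 2)
After 'sub': stack = [3] (depth 1)
After 'dup': stack = [3, 3] (depth 2)
After 'over': stack = [3, 3, 3] (depth 3)
After 'push 1': stack = [3, 3, 3, 1] (depth 4)
After 'mod': stack = [3, 3, 0] (depth 3)
After 'mul': stack = [3, 0] (depth 2)
After 'neg': stack = [3, 0] (depth 2)
After 'push -6': stack = [3, 0, -6] (depth 3)
After 'drop': stack = [3, 0] (depth 2)

Answer: 2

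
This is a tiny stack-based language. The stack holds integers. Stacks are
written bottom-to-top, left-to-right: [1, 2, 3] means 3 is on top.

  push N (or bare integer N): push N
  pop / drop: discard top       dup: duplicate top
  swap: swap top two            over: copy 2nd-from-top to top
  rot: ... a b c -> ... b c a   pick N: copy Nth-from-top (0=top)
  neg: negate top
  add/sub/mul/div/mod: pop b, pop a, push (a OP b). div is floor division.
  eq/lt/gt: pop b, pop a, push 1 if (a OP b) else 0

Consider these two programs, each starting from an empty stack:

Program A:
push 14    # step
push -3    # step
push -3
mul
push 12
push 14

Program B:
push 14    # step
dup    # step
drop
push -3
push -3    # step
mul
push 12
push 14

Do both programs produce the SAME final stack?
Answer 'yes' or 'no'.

Program A trace:
  After 'push 14': [14]
  After 'push -3': [14, -3]
  After 'push -3': [14, -3, -3]
  After 'mul': [14, 9]
  After 'push 12': [14, 9, 12]
  After 'push 14': [14, 9, 12, 14]
Program A final stack: [14, 9, 12, 14]

Program B trace:
  After 'push 14': [14]
  After 'dup': [14, 14]
  After 'drop': [14]
  After 'push -3': [14, -3]
  After 'push -3': [14, -3, -3]
  After 'mul': [14, 9]
  After 'push 12': [14, 9, 12]
  After 'push 14': [14, 9, 12, 14]
Program B final stack: [14, 9, 12, 14]
Same: yes

Answer: yes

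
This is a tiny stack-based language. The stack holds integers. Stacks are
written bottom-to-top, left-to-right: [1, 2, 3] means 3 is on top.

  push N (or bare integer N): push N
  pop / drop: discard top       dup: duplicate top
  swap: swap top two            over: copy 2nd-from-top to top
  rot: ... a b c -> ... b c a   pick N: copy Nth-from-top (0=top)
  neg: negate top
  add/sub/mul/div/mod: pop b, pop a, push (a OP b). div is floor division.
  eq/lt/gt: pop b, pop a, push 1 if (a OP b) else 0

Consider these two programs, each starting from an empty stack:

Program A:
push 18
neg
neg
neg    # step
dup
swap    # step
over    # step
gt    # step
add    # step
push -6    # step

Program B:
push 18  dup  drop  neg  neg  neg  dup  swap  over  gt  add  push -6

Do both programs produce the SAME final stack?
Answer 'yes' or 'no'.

Answer: yes

Derivation:
Program A trace:
  After 'push 18': [18]
  After 'neg': [-18]
  After 'neg': [18]
  After 'neg': [-18]
  After 'dup': [-18, -18]
  After 'swap': [-18, -18]
  After 'over': [-18, -18, -18]
  After 'gt': [-18, 0]
  After 'add': [-18]
  After 'push -6': [-18, -6]
Program A final stack: [-18, -6]

Program B trace:
  After 'push 18': [18]
  After 'dup': [18, 18]
  After 'drop': [18]
  After 'neg': [-18]
  After 'neg': [18]
  After 'neg': [-18]
  After 'dup': [-18, -18]
  After 'swap': [-18, -18]
  After 'over': [-18, -18, -18]
  After 'gt': [-18, 0]
  After 'add': [-18]
  After 'push -6': [-18, -6]
Program B final stack: [-18, -6]
Same: yes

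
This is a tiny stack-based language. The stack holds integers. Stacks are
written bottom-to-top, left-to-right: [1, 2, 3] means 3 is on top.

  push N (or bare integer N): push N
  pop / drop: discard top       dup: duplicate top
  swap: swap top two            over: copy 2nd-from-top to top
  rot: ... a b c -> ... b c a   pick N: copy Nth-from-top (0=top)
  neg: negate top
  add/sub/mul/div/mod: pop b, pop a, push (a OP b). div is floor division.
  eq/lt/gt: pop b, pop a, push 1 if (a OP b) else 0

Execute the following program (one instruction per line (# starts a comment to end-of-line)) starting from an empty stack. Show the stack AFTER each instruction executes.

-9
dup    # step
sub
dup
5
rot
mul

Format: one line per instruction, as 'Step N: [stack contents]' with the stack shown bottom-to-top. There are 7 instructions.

Step 1: [-9]
Step 2: [-9, -9]
Step 3: [0]
Step 4: [0, 0]
Step 5: [0, 0, 5]
Step 6: [0, 5, 0]
Step 7: [0, 0]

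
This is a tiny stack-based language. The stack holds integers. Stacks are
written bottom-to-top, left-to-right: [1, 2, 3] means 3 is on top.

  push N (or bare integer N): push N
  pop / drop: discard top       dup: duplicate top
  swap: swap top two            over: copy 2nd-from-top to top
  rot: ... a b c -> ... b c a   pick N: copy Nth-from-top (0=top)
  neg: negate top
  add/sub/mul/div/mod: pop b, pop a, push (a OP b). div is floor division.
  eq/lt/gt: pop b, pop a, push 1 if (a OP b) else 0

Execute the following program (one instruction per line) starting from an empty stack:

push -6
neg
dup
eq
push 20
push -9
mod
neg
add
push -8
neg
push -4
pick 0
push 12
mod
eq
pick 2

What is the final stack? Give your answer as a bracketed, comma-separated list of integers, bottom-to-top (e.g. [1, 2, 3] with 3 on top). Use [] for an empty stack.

After 'push -6': [-6]
After 'neg': [6]
After 'dup': [6, 6]
After 'eq': [1]
After 'push 20': [1, 20]
After 'push -9': [1, 20, -9]
After 'mod': [1, -7]
After 'neg': [1, 7]
After 'add': [8]
After 'push -8': [8, -8]
After 'neg': [8, 8]
After 'push -4': [8, 8, -4]
After 'pick 0': [8, 8, -4, -4]
After 'push 12': [8, 8, -4, -4, 12]
After 'mod': [8, 8, -4, 8]
After 'eq': [8, 8, 0]
After 'pick 2': [8, 8, 0, 8]

Answer: [8, 8, 0, 8]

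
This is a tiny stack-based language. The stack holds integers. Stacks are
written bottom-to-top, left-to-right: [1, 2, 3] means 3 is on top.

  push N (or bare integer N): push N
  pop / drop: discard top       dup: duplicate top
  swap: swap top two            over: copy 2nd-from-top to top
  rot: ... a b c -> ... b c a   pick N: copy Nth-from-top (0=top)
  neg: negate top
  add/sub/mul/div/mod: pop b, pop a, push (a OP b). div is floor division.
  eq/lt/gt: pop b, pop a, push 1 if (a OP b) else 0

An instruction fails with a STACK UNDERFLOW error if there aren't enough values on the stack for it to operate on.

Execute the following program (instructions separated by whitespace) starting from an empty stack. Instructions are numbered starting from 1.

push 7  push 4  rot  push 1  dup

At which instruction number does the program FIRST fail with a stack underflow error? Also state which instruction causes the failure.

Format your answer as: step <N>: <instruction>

Answer: step 3: rot

Derivation:
Step 1 ('push 7'): stack = [7], depth = 1
Step 2 ('push 4'): stack = [7, 4], depth = 2
Step 3 ('rot'): needs 3 value(s) but depth is 2 — STACK UNDERFLOW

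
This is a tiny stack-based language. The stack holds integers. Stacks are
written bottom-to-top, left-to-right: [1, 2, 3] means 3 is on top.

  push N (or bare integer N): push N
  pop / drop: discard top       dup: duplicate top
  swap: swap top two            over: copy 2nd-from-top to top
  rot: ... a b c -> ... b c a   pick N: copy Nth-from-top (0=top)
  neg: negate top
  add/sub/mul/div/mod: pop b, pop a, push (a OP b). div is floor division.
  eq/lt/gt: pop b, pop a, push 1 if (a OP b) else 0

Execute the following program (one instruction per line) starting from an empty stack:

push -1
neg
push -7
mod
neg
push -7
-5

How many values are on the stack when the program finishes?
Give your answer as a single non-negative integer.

After 'push -1': stack = [-1] (depth 1)
After 'neg': stack = [1] (depth 1)
After 'push -7': stack = [1, -7] (depth 2)
After 'mod': stack = [-6] (depth 1)
After 'neg': stack = [6] (depth 1)
After 'push -7': stack = [6, -7] (depth 2)
After 'push -5': stack = [6, -7, -5] (depth 3)

Answer: 3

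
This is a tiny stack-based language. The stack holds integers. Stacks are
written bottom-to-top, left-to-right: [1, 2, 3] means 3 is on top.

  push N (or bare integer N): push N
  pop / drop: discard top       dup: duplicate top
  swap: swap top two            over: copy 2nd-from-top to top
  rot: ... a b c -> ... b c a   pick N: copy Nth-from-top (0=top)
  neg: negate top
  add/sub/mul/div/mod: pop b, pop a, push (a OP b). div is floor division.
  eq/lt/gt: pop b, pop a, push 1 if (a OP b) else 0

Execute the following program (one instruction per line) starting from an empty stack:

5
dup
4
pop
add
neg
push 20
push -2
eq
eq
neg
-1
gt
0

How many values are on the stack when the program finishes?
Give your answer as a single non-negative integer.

Answer: 2

Derivation:
After 'push 5': stack = [5] (depth 1)
After 'dup': stack = [5, 5] (depth 2)
After 'push 4': stack = [5, 5, 4] (depth 3)
After 'pop': stack = [5, 5] (depth 2)
After 'add': stack = [10] (depth 1)
After 'neg': stack = [-10] (depth 1)
After 'push 20': stack = [-10, 20] (depth 2)
After 'push -2': stack = [-10, 20, -2] (depth 3)
After 'eq': stack = [-10, 0] (depth 2)
After 'eq': stack = [0] (depth 1)
After 'neg': stack = [0] (depth 1)
After 'push -1': stack = [0, -1] (depth 2)
After 'gt': stack = [1] (depth 1)
After 'push 0': stack = [1, 0] (depth 2)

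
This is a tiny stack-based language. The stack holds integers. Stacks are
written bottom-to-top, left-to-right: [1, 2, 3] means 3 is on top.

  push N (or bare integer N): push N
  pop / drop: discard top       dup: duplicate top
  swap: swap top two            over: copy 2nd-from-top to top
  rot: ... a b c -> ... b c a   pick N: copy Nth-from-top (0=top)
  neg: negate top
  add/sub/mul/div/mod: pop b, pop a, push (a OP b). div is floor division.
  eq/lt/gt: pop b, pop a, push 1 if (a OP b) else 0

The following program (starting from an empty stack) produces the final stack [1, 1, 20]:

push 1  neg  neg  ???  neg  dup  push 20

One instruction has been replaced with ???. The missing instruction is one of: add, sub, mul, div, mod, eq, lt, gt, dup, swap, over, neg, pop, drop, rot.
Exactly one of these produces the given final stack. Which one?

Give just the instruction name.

Stack before ???: [1]
Stack after ???:  [-1]
The instruction that transforms [1] -> [-1] is: neg

Answer: neg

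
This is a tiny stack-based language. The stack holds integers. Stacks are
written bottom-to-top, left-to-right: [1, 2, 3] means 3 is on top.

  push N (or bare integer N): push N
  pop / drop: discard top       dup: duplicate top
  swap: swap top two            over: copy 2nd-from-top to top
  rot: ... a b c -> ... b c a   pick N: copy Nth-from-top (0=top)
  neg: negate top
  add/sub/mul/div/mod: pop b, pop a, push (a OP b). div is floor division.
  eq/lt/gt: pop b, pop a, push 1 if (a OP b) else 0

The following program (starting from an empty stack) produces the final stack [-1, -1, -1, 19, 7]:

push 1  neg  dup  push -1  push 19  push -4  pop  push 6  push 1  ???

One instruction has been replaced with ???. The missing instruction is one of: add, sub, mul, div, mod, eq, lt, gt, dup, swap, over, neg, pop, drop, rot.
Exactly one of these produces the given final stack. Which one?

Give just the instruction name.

Stack before ???: [-1, -1, -1, 19, 6, 1]
Stack after ???:  [-1, -1, -1, 19, 7]
The instruction that transforms [-1, -1, -1, 19, 6, 1] -> [-1, -1, -1, 19, 7] is: add

Answer: add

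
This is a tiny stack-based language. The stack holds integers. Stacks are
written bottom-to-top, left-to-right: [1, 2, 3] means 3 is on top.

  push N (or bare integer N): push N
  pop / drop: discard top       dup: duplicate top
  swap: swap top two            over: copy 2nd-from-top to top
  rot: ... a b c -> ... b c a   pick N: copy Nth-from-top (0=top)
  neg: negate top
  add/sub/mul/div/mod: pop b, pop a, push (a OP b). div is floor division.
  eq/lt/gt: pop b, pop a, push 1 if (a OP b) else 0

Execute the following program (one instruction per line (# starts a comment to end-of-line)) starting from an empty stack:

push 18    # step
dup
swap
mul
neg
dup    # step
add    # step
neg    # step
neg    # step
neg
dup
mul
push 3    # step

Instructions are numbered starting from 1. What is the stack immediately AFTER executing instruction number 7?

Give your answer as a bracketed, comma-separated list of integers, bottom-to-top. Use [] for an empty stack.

Answer: [-648]

Derivation:
Step 1 ('push 18'): [18]
Step 2 ('dup'): [18, 18]
Step 3 ('swap'): [18, 18]
Step 4 ('mul'): [324]
Step 5 ('neg'): [-324]
Step 6 ('dup'): [-324, -324]
Step 7 ('add'): [-648]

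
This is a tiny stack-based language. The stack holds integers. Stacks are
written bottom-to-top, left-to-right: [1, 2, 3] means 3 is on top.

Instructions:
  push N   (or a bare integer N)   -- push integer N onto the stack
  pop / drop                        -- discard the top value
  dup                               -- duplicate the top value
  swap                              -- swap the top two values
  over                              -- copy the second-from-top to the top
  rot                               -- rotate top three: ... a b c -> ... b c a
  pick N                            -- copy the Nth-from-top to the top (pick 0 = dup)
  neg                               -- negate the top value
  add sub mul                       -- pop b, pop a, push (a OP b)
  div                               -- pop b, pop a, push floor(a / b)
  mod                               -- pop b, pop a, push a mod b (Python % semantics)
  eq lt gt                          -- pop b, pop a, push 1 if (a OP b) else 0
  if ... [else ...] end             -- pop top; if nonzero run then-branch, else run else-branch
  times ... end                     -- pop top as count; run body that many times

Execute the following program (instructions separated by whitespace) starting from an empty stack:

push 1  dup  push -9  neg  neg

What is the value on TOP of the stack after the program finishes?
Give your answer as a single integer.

After 'push 1': [1]
After 'dup': [1, 1]
After 'push -9': [1, 1, -9]
After 'neg': [1, 1, 9]
After 'neg': [1, 1, -9]

Answer: -9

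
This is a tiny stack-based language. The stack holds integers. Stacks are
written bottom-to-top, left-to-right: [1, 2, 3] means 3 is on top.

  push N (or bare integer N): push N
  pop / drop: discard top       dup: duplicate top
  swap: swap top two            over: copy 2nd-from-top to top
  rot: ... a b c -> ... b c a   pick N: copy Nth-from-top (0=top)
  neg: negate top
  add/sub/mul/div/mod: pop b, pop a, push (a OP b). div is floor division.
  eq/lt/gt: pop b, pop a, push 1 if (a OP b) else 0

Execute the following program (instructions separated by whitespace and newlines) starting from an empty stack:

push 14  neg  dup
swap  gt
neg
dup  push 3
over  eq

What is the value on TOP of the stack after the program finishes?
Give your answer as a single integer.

After 'push 14': [14]
After 'neg': [-14]
After 'dup': [-14, -14]
After 'swap': [-14, -14]
After 'gt': [0]
After 'neg': [0]
After 'dup': [0, 0]
After 'push 3': [0, 0, 3]
After 'over': [0, 0, 3, 0]
After 'eq': [0, 0, 0]

Answer: 0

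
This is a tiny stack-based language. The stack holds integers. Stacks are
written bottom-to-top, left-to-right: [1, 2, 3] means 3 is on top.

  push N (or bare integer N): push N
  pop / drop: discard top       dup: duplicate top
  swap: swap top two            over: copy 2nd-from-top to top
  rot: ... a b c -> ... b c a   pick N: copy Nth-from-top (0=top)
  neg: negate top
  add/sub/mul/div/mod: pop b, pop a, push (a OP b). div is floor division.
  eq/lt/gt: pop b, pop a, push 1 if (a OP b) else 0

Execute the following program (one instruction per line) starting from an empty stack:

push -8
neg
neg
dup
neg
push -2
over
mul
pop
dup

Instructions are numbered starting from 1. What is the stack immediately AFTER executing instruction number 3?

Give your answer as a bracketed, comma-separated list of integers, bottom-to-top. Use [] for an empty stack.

Step 1 ('push -8'): [-8]
Step 2 ('neg'): [8]
Step 3 ('neg'): [-8]

Answer: [-8]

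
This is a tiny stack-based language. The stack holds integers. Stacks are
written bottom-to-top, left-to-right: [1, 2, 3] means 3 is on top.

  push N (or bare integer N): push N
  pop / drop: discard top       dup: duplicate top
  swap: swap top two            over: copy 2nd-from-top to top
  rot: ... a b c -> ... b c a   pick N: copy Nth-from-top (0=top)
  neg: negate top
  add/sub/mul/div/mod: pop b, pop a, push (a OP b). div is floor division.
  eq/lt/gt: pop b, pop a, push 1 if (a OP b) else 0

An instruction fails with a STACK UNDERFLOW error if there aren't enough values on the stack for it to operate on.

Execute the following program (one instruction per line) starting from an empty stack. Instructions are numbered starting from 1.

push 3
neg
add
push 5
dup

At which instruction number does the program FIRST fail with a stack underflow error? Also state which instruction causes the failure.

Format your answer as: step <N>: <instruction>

Answer: step 3: add

Derivation:
Step 1 ('push 3'): stack = [3], depth = 1
Step 2 ('neg'): stack = [-3], depth = 1
Step 3 ('add'): needs 2 value(s) but depth is 1 — STACK UNDERFLOW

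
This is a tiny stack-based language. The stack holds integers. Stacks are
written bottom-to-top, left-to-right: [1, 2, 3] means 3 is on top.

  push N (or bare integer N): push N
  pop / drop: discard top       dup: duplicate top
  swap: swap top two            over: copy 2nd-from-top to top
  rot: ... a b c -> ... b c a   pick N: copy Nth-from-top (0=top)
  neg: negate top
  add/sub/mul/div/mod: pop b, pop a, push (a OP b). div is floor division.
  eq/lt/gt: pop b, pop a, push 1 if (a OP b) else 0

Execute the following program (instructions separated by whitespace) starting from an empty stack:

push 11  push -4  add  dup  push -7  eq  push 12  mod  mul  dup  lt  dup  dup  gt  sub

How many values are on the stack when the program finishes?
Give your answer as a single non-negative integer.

After 'push 11': stack = [11] (depth 1)
After 'push -4': stack = [11, -4] (depth 2)
After 'add': stack = [7] (depth 1)
After 'dup': stack = [7, 7] (depth 2)
After 'push -7': stack = [7, 7, -7] (depth 3)
After 'eq': stack = [7, 0] (depth 2)
After 'push 12': stack = [7, 0, 12] (depth 3)
After 'mod': stack = [7, 0] (depth 2)
After 'mul': stack = [0] (depth 1)
After 'dup': stack = [0, 0] (depth 2)
After 'lt': stack = [0] (depth 1)
After 'dup': stack = [0, 0] (depth 2)
After 'dup': stack = [0, 0, 0] (depth 3)
After 'gt': stack = [0, 0] (depth 2)
After 'sub': stack = [0] (depth 1)

Answer: 1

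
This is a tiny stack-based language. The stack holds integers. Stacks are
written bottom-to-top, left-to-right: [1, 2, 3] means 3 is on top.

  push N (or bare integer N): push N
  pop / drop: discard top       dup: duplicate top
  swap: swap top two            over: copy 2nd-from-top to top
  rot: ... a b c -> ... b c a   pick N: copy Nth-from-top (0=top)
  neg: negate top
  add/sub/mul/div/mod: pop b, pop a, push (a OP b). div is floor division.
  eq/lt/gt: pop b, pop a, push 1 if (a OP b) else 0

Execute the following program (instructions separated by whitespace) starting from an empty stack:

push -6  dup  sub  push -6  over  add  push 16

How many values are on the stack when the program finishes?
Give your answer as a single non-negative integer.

After 'push -6': stack = [-6] (depth 1)
After 'dup': stack = [-6, -6] (depth 2)
After 'sub': stack = [0] (depth 1)
After 'push -6': stack = [0, -6] (depth 2)
After 'over': stack = [0, -6, 0] (depth 3)
After 'add': stack = [0, -6] (depth 2)
After 'push 16': stack = [0, -6, 16] (depth 3)

Answer: 3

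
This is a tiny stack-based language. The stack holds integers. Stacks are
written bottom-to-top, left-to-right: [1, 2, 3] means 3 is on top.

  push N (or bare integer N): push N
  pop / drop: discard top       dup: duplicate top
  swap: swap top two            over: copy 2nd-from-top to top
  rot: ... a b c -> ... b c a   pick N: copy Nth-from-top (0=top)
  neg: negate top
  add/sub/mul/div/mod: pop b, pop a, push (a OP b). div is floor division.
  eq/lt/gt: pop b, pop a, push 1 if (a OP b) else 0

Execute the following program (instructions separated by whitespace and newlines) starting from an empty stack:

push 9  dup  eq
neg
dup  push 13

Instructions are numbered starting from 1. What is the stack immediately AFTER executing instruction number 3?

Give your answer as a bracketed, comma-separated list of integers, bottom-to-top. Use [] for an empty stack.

Step 1 ('push 9'): [9]
Step 2 ('dup'): [9, 9]
Step 3 ('eq'): [1]

Answer: [1]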